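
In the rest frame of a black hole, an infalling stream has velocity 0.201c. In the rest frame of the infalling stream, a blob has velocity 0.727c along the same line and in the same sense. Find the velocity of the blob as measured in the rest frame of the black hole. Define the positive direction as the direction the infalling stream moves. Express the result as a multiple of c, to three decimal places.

0.810c

With v = 0.201 and u' = 0.727 (in units of c),
u = (u' + v)/(1 + u'v/c²):
u = (0.727 + 0.201) / (1 + 0.727·0.201) = 0.9280/1.1461 = 0.8097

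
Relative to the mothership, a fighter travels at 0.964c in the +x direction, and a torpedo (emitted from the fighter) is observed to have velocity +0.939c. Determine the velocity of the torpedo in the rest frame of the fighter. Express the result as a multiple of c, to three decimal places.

Invert the composition law: u' = (u − v)/(1 − uv/c²).
u' = (0.939 − 0.964) / (1 − (0.939)(0.964)) = -0.0250/0.0948 = -0.2637.

-0.264c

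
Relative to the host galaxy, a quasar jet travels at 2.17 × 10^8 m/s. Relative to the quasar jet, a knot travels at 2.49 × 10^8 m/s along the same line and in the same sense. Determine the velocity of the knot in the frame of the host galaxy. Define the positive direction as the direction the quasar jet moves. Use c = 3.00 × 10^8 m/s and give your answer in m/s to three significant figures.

2.91 × 10^8 m/s

In units of c (dividing by 3.00 × 10^8 m/s): v = 0.723, u' = 0.830.
u = (u' + v)/(1 + u'v/c²):
u = (0.830 + 0.723) / (1 + 0.830·0.723) = 1.5533/1.6004 = 0.9706
Converting back: u = 0.9706 × 3.00 × 10^8 m/s.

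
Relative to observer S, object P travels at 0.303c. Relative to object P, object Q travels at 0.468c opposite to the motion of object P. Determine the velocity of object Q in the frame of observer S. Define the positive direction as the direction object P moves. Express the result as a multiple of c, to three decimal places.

-0.192c

With v = 0.303 and u' = -0.468 (in units of c),
u = (u' + v)/(1 + u'v/c²):
u = (-0.468 + 0.303) / (1 + (-0.468)·0.303) = -0.1650/0.8582 = -0.1923
(Galilean addition would give -0.165c.)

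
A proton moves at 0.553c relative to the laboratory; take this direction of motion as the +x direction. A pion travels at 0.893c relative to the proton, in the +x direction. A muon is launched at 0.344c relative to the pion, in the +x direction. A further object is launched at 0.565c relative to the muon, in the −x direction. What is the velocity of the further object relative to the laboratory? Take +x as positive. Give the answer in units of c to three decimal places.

+0.944c

Apply u = (u' + v)/(1 + u'v/c²) successively, working outward toward the laboratory.
Start: velocity of the proton relative to the laboratory = 0.5530c.
Compose with the pion (u' = 0.893 in the proton frame): u_1 = (0.893 + 0.553) / (1 + 0.893·0.553) = 1.4460/1.4938 = 0.9680.
Compose with the muon (u' = 0.344 in the pion frame): u_2 = (0.344 + 0.968) / (1 + 0.344·0.968) = 1.3120/1.3330 = 0.9842.
Compose with the further object (u' = -0.565 in the muon frame): u_3 = (-0.565 + 0.984) / (1 + (-0.565)·0.984) = 0.4192/0.4439 = 0.9444.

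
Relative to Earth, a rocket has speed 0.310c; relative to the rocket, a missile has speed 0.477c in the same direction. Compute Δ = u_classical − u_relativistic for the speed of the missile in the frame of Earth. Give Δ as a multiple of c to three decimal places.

Galilean: u_cl = 0.477 + 0.310 = 0.7870.
Relativistic: u_rel = (0.477 + 0.310) / (1 + 0.477·0.310) = 0.7870/1.1479 = 0.6856.
Δ = 0.7870 − 0.6856 = 0.1014.

Δ = 0.101c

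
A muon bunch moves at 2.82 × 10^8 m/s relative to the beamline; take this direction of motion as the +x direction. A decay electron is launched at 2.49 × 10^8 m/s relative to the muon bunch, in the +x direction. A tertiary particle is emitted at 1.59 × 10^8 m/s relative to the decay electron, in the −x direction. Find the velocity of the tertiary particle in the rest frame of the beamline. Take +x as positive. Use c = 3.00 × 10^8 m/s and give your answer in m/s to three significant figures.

Apply u = (u' + v)/(1 + u'v/c²) successively, working outward toward the beamline.
(Dividing each given speed by c = 3.00 × 10^8 m/s to work in units of c.)
Start: velocity of the muon bunch relative to the beamline = 0.9400c.
Compose with the decay electron (u' = 0.830 in the muon bunch frame): u_1 = (0.830 + 0.940) / (1 + 0.830·0.940) = 1.7700/1.7802 = 0.9943.
Compose with the tertiary particle (u' = -0.530 in the decay electron frame): u_2 = (-0.530 + 0.994) / (1 + (-0.530)·0.994) = 0.4643/0.4730 = 0.9815.
So u = 0.9815 × 3.00 × 10^8 m/s.

+2.94 × 10^8 m/s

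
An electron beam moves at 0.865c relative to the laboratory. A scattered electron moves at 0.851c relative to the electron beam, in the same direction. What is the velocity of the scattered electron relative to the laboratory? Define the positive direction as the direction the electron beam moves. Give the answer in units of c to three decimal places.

With v = 0.865 and u' = 0.851 (in units of c),
u = (u' + v)/(1 + u'v/c²):
u = (0.851 + 0.865) / (1 + 0.851·0.865) = 1.7160/1.7361 = 0.9884
(Galilean addition would give +1.716c, exceeding c.)

0.988c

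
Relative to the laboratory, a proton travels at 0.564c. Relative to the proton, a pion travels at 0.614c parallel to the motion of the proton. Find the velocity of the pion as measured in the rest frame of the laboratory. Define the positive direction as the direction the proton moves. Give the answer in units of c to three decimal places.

0.875c

With v = 0.564 and u' = 0.614 (in units of c),
u = (u' + v)/(1 + u'v/c²):
u = (0.614 + 0.564) / (1 + 0.614·0.564) = 1.1780/1.3463 = 0.8750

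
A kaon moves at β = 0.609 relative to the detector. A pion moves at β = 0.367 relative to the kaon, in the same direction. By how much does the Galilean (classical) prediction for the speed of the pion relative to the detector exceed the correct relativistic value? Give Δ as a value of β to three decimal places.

Galilean: u_cl = 0.367 + 0.609 = 0.9760.
Relativistic: u_rel = (0.367 + 0.609) / (1 + 0.367·0.609) = 0.9760/1.2235 = 0.7977.
Δ = 0.9760 − 0.7977 = 0.1783.

Δ = 0.178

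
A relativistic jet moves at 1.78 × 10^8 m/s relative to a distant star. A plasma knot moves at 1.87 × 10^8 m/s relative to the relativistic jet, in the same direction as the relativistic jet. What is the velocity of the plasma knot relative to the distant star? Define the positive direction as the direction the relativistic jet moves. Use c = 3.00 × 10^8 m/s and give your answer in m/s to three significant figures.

2.66 × 10^8 m/s

In units of c (dividing by 3.00 × 10^8 m/s): v = 0.593, u' = 0.623.
u = (u' + v)/(1 + u'v/c²):
u = (0.623 + 0.593) / (1 + 0.623·0.593) = 1.2167/1.3698 = 0.8882
(Galilean addition would give +1.217c, exceeding c.)
Converting back: u = 0.8882 × 3.00 × 10^8 m/s.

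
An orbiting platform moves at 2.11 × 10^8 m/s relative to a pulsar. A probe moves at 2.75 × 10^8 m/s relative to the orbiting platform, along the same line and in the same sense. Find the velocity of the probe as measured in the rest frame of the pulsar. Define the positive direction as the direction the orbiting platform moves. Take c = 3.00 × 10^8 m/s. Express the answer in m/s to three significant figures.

2.95 × 10^8 m/s

In units of c (dividing by 3.00 × 10^8 m/s): v = 0.703, u' = 0.917.
u = (u' + v)/(1 + u'v/c²):
u = (0.917 + 0.703) / (1 + 0.917·0.703) = 1.6200/1.6447 = 0.9850
Converting back: u = 0.9850 × 3.00 × 10^8 m/s.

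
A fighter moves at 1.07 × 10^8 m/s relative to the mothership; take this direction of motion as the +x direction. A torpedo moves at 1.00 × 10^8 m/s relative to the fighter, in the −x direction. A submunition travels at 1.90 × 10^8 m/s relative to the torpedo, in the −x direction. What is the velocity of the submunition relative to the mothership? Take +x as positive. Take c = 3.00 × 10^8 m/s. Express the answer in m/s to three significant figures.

-1.85 × 10^8 m/s

Apply u = (u' + v)/(1 + u'v/c²) successively, working outward toward the mothership.
(Dividing each given speed by c = 3.00 × 10^8 m/s to work in units of c.)
Start: velocity of the fighter relative to the mothership = 0.3567c.
Compose with the torpedo (u' = -0.333 in the fighter frame): u_1 = (-0.333 + 0.357) / (1 + (-0.333)·0.357) = 0.0233/0.8811 = 0.0265.
Compose with the submunition (u' = -0.633 in the torpedo frame): u_2 = (-0.633 + 0.026) / (1 + (-0.633)·0.026) = -0.6069/0.9832 = -0.6172.
So u = -0.6172 × 3.00 × 10^8 m/s.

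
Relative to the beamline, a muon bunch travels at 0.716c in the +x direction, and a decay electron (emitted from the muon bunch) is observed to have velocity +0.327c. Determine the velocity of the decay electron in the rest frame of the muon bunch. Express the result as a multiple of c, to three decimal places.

Invert the composition law: u' = (u − v)/(1 − uv/c²).
u' = (0.327 − 0.716) / (1 − (0.327)(0.716)) = -0.3890/0.7659 = -0.5079.

-0.508c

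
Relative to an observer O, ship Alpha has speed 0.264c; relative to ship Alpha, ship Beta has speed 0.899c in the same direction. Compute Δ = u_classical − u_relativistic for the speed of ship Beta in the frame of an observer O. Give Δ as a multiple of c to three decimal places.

Galilean: u_cl = 0.899 + 0.264 = 1.1630.
Relativistic: u_rel = (0.899 + 0.264) / (1 + 0.899·0.264) = 1.1630/1.2373 = 0.9399.
Δ = 1.1630 − 0.9399 = 0.2231.
(The classical prediction exceeds c; the relativistic result does not.)

Δ = 0.223c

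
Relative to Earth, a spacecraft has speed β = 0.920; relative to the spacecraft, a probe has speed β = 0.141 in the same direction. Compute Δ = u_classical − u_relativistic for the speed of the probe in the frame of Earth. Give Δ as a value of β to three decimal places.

Δ = 0.122

Galilean: u_cl = 0.141 + 0.920 = 1.0610.
Relativistic: u_rel = (0.141 + 0.920) / (1 + 0.141·0.920) = 1.0610/1.1297 = 0.9392.
Δ = 1.0610 − 0.9392 = 0.1218.
(The classical prediction exceeds c; the relativistic result does not.)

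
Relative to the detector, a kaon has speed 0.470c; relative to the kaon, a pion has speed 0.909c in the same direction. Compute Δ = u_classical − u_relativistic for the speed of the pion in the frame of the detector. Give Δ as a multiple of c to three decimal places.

Δ = 0.413c

Galilean: u_cl = 0.909 + 0.470 = 1.3790.
Relativistic: u_rel = (0.909 + 0.470) / (1 + 0.909·0.470) = 1.3790/1.4272 = 0.9662.
Δ = 1.3790 − 0.9662 = 0.4128.
(The classical prediction exceeds c; the relativistic result does not.)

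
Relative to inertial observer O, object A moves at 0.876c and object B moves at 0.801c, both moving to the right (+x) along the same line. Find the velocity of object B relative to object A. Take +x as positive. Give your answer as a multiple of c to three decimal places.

β_A = 0.876, β_B = 0.801.
Transform to A's frame with the inverse velocity-addition law: u' = (u − v)/(1 − uv/c²), taking u = β_B and v = β_A.
u' = (0.801 − 0.876) / (1 − (0.876)(0.801)) = -0.0750/0.2983 = -0.2514.

-0.251c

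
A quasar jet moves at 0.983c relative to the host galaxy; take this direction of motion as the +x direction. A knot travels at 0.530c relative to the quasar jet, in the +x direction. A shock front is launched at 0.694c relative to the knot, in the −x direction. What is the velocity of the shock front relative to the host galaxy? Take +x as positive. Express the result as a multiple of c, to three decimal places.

+0.971c

Apply u = (u' + v)/(1 + u'v/c²) successively, working outward toward the host galaxy.
Start: velocity of the quasar jet relative to the host galaxy = 0.9830c.
Compose with the knot (u' = 0.530 in the quasar jet frame): u_1 = (0.530 + 0.983) / (1 + 0.530·0.983) = 1.5130/1.5210 = 0.9947.
Compose with the shock front (u' = -0.694 in the knot frame): u_2 = (-0.694 + 0.995) / (1 + (-0.694)·0.995) = 0.3007/0.3096 = 0.9713.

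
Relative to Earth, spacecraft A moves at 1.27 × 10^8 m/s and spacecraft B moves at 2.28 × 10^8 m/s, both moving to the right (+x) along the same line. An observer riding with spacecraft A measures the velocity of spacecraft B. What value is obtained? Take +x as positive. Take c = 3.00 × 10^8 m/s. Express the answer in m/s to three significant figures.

+1.49 × 10^8 m/s

β_A = 0.423, β_B = 0.760 (dividing each by c = 3.00 × 10^8 m/s).
Transform to A's frame with the inverse velocity-addition law: u' = (u − v)/(1 − uv/c²), taking u = β_B and v = β_A.
u' = (0.760 − 0.423) / (1 − (0.423)(0.760)) = 0.3367/0.6783 = 0.4964.
u' = 0.4964 × 3.00 × 10^8 m/s.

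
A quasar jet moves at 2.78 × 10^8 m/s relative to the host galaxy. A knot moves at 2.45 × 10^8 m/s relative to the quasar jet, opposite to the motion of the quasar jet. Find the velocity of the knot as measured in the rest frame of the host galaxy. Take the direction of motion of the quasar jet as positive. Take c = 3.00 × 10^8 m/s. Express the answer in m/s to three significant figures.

In units of c (dividing by 3.00 × 10^8 m/s): v = 0.927, u' = -0.817.
u = (u' + v)/(1 + u'v/c²):
u = (-0.817 + 0.927) / (1 + (-0.817)·0.927) = 0.1100/0.2432 = 0.4523
(Galilean addition would give +0.110c.)
Converting back: u = 0.4523 × 3.00 × 10^8 m/s.

+1.36 × 10^8 m/s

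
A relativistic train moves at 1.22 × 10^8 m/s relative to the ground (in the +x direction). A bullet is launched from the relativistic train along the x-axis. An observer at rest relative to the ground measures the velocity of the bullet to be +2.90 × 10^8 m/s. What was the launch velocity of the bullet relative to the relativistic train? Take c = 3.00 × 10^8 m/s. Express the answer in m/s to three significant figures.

+2.77 × 10^8 m/s

v = 0.407c, u = 0.967c.
Invert the composition law: u' = (u − v)/(1 − uv/c²).
u' = (0.967 − 0.407) / (1 − (0.967)(0.407)) = 0.5600/0.6069 = 0.9227.
u' = 0.9227 × 3.00 × 10^8 m/s.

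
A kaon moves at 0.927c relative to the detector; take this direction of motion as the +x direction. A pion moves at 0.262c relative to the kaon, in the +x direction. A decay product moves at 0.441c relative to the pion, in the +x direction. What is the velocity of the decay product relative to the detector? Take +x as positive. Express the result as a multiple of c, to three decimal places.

0.983c

Apply u = (u' + v)/(1 + u'v/c²) successively, working outward toward the detector.
Start: velocity of the kaon relative to the detector = 0.9270c.
Compose with the pion (u' = 0.262 in the kaon frame): u_1 = (0.262 + 0.927) / (1 + 0.262·0.927) = 1.1890/1.2429 = 0.9567.
Compose with the decay product (u' = 0.441 in the pion frame): u_2 = (0.441 + 0.957) / (1 + 0.441·0.957) = 1.3977/1.4219 = 0.9830.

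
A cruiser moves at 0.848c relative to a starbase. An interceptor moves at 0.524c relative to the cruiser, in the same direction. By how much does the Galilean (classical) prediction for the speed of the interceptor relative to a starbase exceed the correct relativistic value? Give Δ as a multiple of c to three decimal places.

Δ = 0.422c

Galilean: u_cl = 0.524 + 0.848 = 1.3720.
Relativistic: u_rel = (0.524 + 0.848) / (1 + 0.524·0.848) = 1.3720/1.4444 = 0.9499.
Δ = 1.3720 − 0.9499 = 0.4221.
(The classical prediction exceeds c; the relativistic result does not.)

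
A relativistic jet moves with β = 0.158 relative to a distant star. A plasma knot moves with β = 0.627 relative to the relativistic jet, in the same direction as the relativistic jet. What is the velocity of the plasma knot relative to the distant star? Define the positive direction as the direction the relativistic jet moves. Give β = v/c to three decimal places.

β = 0.714

With v = 0.158 and u' = 0.627 (in units of c),
u = (u' + v)/(1 + u'v/c²):
u = (0.627 + 0.158) / (1 + 0.627·0.158) = 0.7850/1.0991 = 0.7142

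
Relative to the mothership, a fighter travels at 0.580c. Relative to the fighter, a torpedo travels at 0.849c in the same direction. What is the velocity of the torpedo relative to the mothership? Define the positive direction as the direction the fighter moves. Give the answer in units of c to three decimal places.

0.958c

With v = 0.580 and u' = 0.849 (in units of c),
u = (u' + v)/(1 + u'v/c²):
u = (0.849 + 0.580) / (1 + 0.849·0.580) = 1.4290/1.4924 = 0.9575
(Galilean addition would give +1.429c, exceeding c.)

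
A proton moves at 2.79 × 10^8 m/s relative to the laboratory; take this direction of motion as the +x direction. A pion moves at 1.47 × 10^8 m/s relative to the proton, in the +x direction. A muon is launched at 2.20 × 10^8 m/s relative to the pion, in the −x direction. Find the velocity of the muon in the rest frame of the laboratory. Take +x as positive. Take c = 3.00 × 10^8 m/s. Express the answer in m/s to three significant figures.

+2.55 × 10^8 m/s

Apply u = (u' + v)/(1 + u'v/c²) successively, working outward toward the laboratory.
(Dividing each given speed by c = 3.00 × 10^8 m/s to work in units of c.)
Start: velocity of the proton relative to the laboratory = 0.9300c.
Compose with the pion (u' = 0.490 in the proton frame): u_1 = (0.490 + 0.930) / (1 + 0.490·0.930) = 1.4200/1.4557 = 0.9755.
Compose with the muon (u' = -0.733 in the pion frame): u_2 = (-0.733 + 0.975) / (1 + (-0.733)·0.975) = 0.2421/0.2847 = 0.8507.
So u = 0.8507 × 3.00 × 10^8 m/s.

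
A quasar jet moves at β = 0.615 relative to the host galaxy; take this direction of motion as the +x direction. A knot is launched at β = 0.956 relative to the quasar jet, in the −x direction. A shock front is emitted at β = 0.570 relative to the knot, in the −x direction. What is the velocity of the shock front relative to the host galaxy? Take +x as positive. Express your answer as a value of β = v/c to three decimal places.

β = -0.950

Apply u = (u' + v)/(1 + u'v/c²) successively, working outward toward the host galaxy.
Start: velocity of the quasar jet relative to the host galaxy = 0.6150c.
Compose with the knot (u' = -0.956 in the quasar jet frame): u_1 = (-0.956 + 0.615) / (1 + (-0.956)·0.615) = -0.3410/0.4121 = -0.8275.
Compose with the shock front (u' = -0.570 in the knot frame): u_2 = (-0.570 + (-0.828)) / (1 + (-0.570)·(-0.828)) = -1.3975/1.4717 = -0.9496.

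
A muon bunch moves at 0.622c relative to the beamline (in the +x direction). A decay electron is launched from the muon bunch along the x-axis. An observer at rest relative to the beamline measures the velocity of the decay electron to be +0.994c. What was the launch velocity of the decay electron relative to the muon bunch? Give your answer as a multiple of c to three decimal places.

Invert the composition law: u' = (u − v)/(1 − uv/c²).
u' = (0.994 − 0.622) / (1 − (0.994)(0.622)) = 0.3720/0.3817 = 0.9745.

+0.975c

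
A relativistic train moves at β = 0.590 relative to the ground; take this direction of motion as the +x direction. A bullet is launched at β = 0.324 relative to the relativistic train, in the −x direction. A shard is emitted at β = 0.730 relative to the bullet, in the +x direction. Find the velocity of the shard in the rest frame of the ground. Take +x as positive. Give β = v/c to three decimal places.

β = +0.854

Apply u = (u' + v)/(1 + u'v/c²) successively, working outward toward the ground.
Start: velocity of the relativistic train relative to the ground = 0.5900c.
Compose with the bullet (u' = -0.324 in the relativistic train frame): u_1 = (-0.324 + 0.590) / (1 + (-0.324)·0.590) = 0.2660/0.8088 = 0.3289.
Compose with the shard (u' = 0.730 in the bullet frame): u_2 = (0.730 + 0.329) / (1 + 0.730·0.329) = 1.0589/1.2401 = 0.8539.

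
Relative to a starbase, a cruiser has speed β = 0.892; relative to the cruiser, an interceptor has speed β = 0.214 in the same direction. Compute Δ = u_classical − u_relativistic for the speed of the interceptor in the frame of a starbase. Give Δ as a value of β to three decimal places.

Galilean: u_cl = 0.214 + 0.892 = 1.1060.
Relativistic: u_rel = (0.214 + 0.892) / (1 + 0.214·0.892) = 1.1060/1.1909 = 0.9287.
Δ = 1.1060 − 0.9287 = 0.1773.
(The classical prediction exceeds c; the relativistic result does not.)

Δ = 0.177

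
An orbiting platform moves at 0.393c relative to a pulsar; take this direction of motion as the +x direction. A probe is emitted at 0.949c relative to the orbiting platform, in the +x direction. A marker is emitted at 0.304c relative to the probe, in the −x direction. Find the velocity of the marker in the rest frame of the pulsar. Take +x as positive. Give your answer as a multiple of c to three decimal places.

+0.958c

Apply u = (u' + v)/(1 + u'v/c²) successively, working outward toward the pulsar.
Start: velocity of the orbiting platform relative to the pulsar = 0.3930c.
Compose with the probe (u' = 0.949 in the orbiting platform frame): u_1 = (0.949 + 0.393) / (1 + 0.949·0.393) = 1.3420/1.3730 = 0.9775.
Compose with the marker (u' = -0.304 in the probe frame): u_2 = (-0.304 + 0.977) / (1 + (-0.304)·0.977) = 0.6735/0.7029 = 0.9582.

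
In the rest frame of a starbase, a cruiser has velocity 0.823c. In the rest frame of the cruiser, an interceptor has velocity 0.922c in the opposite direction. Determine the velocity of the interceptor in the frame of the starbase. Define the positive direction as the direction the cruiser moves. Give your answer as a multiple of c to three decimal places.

With v = 0.823 and u' = -0.922 (in units of c),
u = (u' + v)/(1 + u'v/c²):
u = (-0.922 + 0.823) / (1 + (-0.922)·0.823) = -0.0990/0.2412 = -0.4105

-0.410c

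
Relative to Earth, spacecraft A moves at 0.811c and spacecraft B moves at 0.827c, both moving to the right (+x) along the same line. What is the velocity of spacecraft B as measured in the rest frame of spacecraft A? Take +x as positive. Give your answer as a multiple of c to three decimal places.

β_A = 0.811, β_B = 0.827.
Transform to A's frame with the inverse velocity-addition law: u' = (u − v)/(1 − uv/c²), taking u = β_B and v = β_A.
u' = (0.827 − 0.811) / (1 − (0.811)(0.827)) = 0.0160/0.3293 = 0.0486.

+0.049c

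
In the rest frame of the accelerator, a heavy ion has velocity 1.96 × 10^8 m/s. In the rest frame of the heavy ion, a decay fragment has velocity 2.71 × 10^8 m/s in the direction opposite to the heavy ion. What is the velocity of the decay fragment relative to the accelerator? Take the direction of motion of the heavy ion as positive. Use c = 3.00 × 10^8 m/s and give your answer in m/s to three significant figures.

In units of c (dividing by 3.00 × 10^8 m/s): v = 0.653, u' = -0.903.
u = (u' + v)/(1 + u'v/c²):
u = (-0.903 + 0.653) / (1 + (-0.903)·0.653) = -0.2500/0.4098 = -0.6100
(Galilean addition would give -0.250c.)
Converting back: u = -0.6100 × 3.00 × 10^8 m/s.

-1.83 × 10^8 m/s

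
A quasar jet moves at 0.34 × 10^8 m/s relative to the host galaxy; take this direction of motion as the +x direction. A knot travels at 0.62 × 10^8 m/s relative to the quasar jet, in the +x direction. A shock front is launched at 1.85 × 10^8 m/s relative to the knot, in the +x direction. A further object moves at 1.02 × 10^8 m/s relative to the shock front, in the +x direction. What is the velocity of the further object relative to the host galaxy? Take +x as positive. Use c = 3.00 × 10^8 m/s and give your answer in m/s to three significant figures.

2.65 × 10^8 m/s

Apply u = (u' + v)/(1 + u'v/c²) successively, working outward toward the host galaxy.
(Dividing each given speed by c = 3.00 × 10^8 m/s to work in units of c.)
Start: velocity of the quasar jet relative to the host galaxy = 0.1133c.
Compose with the knot (u' = 0.207 in the quasar jet frame): u_1 = (0.207 + 0.113) / (1 + 0.207·0.113) = 0.3200/1.0234 = 0.3127.
Compose with the shock front (u' = 0.617 in the knot frame): u_2 = (0.617 + 0.313) / (1 + 0.617·0.313) = 0.9293/1.1928 = 0.7791.
Compose with the further object (u' = 0.340 in the shock front frame): u_3 = (0.340 + 0.779) / (1 + 0.340·0.779) = 1.1191/1.2649 = 0.8847.
So u = 0.8847 × 3.00 × 10^8 m/s.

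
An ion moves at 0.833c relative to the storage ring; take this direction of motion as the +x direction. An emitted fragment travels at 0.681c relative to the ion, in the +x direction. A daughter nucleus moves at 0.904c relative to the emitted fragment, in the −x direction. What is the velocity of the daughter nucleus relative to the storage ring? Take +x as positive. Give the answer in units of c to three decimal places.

Apply u = (u' + v)/(1 + u'v/c²) successively, working outward toward the storage ring.
Start: velocity of the ion relative to the storage ring = 0.8330c.
Compose with the emitted fragment (u' = 0.681 in the ion frame): u_1 = (0.681 + 0.833) / (1 + 0.681·0.833) = 1.5140/1.5673 = 0.9660.
Compose with the daughter nucleus (u' = -0.904 in the emitted fragment frame): u_2 = (-0.904 + 0.966) / (1 + (-0.904)·0.966) = 0.0620/0.1267 = 0.4893.

+0.489c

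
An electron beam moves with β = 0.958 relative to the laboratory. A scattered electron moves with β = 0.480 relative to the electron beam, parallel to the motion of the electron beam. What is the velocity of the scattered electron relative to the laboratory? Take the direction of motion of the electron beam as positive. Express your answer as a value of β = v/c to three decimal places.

β = 0.985

With v = 0.958 and u' = 0.480 (in units of c),
u = (u' + v)/(1 + u'v/c²):
u = (0.480 + 0.958) / (1 + 0.480·0.958) = 1.4380/1.4598 = 0.9850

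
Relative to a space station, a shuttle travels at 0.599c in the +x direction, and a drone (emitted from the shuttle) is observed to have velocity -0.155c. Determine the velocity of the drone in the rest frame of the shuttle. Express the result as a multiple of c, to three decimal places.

Invert the composition law: u' = (u − v)/(1 − uv/c²).
u' = (-0.155 − 0.599) / (1 − (-0.155)(0.599)) = -0.7540/1.0928 = -0.6899.

-0.690c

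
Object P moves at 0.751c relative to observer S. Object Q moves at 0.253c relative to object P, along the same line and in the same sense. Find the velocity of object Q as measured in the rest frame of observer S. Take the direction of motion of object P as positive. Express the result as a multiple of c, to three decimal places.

With v = 0.751 and u' = 0.253 (in units of c),
u = (u' + v)/(1 + u'v/c²):
u = (0.253 + 0.751) / (1 + 0.253·0.751) = 1.0040/1.1900 = 0.8437

0.844c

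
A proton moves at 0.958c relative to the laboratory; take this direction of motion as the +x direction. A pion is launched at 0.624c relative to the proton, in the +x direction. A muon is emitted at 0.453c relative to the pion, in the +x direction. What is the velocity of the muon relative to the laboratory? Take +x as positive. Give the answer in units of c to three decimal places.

Apply u = (u' + v)/(1 + u'v/c²) successively, working outward toward the laboratory.
Start: velocity of the proton relative to the laboratory = 0.9580c.
Compose with the pion (u' = 0.624 in the proton frame): u_1 = (0.624 + 0.958) / (1 + 0.624·0.958) = 1.5820/1.5978 = 0.9901.
Compose with the muon (u' = 0.453 in the pion frame): u_2 = (0.453 + 0.990) / (1 + 0.453·0.990) = 1.4431/1.4485 = 0.9963.

0.996c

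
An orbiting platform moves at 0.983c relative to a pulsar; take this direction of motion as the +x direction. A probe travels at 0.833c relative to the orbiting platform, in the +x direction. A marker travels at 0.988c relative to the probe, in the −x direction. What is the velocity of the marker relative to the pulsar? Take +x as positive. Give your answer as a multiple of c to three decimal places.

+0.771c

Apply u = (u' + v)/(1 + u'v/c²) successively, working outward toward the pulsar.
Start: velocity of the orbiting platform relative to the pulsar = 0.9830c.
Compose with the probe (u' = 0.833 in the orbiting platform frame): u_1 = (0.833 + 0.983) / (1 + 0.833·0.983) = 1.8160/1.8188 = 0.9984.
Compose with the marker (u' = -0.988 in the probe frame): u_2 = (-0.988 + 0.998) / (1 + (-0.988)·0.998) = 0.0104/0.0135 = 0.7709.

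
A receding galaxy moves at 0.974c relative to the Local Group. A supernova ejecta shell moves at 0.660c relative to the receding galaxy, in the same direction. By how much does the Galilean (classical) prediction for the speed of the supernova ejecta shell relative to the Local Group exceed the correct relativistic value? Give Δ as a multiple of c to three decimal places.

Δ = 0.639c

Galilean: u_cl = 0.660 + 0.974 = 1.6340.
Relativistic: u_rel = (0.660 + 0.974) / (1 + 0.660·0.974) = 1.6340/1.6428 = 0.9946.
Δ = 1.6340 − 0.9946 = 0.6394.
(The classical prediction exceeds c; the relativistic result does not.)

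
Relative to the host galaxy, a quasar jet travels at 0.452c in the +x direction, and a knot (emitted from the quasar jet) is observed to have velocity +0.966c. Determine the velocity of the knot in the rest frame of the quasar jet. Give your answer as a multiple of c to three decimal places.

Invert the composition law: u' = (u − v)/(1 − uv/c²).
u' = (0.966 − 0.452) / (1 − (0.966)(0.452)) = 0.5140/0.5634 = 0.9124.

+0.912c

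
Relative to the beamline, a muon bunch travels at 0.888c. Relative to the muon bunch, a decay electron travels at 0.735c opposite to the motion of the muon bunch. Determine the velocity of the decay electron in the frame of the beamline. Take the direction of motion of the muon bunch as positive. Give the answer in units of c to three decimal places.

With v = 0.888 and u' = -0.735 (in units of c),
u = (u' + v)/(1 + u'v/c²):
u = (-0.735 + 0.888) / (1 + (-0.735)·0.888) = 0.1530/0.3473 = 0.4405

+0.441c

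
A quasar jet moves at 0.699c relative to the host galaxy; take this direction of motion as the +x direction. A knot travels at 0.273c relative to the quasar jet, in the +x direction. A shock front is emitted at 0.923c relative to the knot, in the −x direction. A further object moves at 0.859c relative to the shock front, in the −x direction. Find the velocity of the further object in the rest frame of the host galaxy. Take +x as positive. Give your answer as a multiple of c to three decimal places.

Apply u = (u' + v)/(1 + u'v/c²) successively, working outward toward the host galaxy.
Start: velocity of the quasar jet relative to the host galaxy = 0.6990c.
Compose with the knot (u' = 0.273 in the quasar jet frame): u_1 = (0.273 + 0.699) / (1 + 0.273·0.699) = 0.9720/1.1908 = 0.8162.
Compose with the shock front (u' = -0.923 in the knot frame): u_2 = (-0.923 + 0.816) / (1 + (-0.923)·0.816) = -0.1068/0.2466 = -0.4329.
Compose with the further object (u' = -0.859 in the shock front frame): u_3 = (-0.859 + (-0.433)) / (1 + (-0.859)·(-0.433)) = -1.2919/1.3719 = -0.9417.

-0.942c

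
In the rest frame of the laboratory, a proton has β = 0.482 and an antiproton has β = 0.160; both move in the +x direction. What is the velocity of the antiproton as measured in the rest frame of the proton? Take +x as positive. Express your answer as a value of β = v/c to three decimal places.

β_A = 0.482, β_B = 0.160.
Transform to A's frame with the inverse velocity-addition law: u' = (u − v)/(1 − uv/c²), taking u = β_B and v = β_A.
u' = (0.160 − 0.482) / (1 − (0.482)(0.160)) = -0.3220/0.9229 = -0.3489.

β = -0.349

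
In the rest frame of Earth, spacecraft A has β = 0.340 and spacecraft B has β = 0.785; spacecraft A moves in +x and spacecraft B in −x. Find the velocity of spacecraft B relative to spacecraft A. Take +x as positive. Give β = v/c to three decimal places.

β_A = 0.340, β_B = -0.785.
Transform to A's frame with the inverse velocity-addition law: u' = (u − v)/(1 − uv/c²), taking u = β_B and v = β_A.
u' = (-0.785 − 0.340) / (1 − (0.340)(-0.785)) = -1.1250/1.2669 = -0.8880.

β = -0.888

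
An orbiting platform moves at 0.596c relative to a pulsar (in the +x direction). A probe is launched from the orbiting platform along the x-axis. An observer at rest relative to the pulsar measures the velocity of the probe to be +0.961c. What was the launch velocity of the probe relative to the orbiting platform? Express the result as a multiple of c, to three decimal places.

+0.854c

Invert the composition law: u' = (u − v)/(1 − uv/c²).
u' = (0.961 − 0.596) / (1 − (0.961)(0.596)) = 0.3650/0.4272 = 0.8543.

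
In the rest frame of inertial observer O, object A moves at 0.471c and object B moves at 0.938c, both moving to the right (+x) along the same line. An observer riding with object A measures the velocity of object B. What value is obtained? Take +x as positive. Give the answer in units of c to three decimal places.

+0.837c

β_A = 0.471, β_B = 0.938.
Transform to A's frame with the inverse velocity-addition law: u' = (u − v)/(1 − uv/c²), taking u = β_B and v = β_A.
u' = (0.938 − 0.471) / (1 − (0.471)(0.938)) = 0.4670/0.5582 = 0.8366.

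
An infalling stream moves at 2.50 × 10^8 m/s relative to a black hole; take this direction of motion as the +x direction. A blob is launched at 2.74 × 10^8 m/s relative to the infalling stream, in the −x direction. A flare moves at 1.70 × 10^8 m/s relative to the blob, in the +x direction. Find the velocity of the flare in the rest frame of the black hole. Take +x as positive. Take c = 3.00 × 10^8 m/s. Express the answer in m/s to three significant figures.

+8.58 × 10^7 m/s

Apply u = (u' + v)/(1 + u'v/c²) successively, working outward toward the black hole.
(Dividing each given speed by c = 3.00 × 10^8 m/s to work in units of c.)
Start: velocity of the infalling stream relative to the black hole = 0.8333c.
Compose with the blob (u' = -0.913 in the infalling stream frame): u_1 = (-0.913 + 0.833) / (1 + (-0.913)·0.833) = -0.0800/0.2389 = -0.3349.
Compose with the flare (u' = 0.567 in the blob frame): u_2 = (0.567 + (-0.335)) / (1 + 0.567·(-0.335)) = 0.2318/0.8102 = 0.2861.
So u = 0.2861 × 3.00 × 10^8 m/s.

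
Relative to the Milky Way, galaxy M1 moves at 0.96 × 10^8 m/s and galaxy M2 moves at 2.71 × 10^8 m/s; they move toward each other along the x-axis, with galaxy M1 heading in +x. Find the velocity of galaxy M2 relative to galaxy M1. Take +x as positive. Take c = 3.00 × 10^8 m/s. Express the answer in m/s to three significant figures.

-2.85 × 10^8 m/s

β_A = 0.320, β_B = -0.903 (dividing each by c = 3.00 × 10^8 m/s).
Transform to A's frame with the inverse velocity-addition law: u' = (u − v)/(1 − uv/c²), taking u = β_B and v = β_A.
u' = (-0.903 − 0.320) / (1 − (0.320)(-0.903)) = -1.2233/1.2891 = -0.9490.
u' = -0.9490 × 3.00 × 10^8 m/s.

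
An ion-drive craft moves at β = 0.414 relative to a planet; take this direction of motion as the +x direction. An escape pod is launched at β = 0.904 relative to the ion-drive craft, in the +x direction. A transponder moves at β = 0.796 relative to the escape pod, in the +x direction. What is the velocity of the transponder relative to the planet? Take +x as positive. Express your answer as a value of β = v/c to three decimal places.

Apply u = (u' + v)/(1 + u'v/c²) successively, working outward toward the planet.
Start: velocity of the ion-drive craft relative to the planet = 0.4140c.
Compose with the escape pod (u' = 0.904 in the ion-drive craft frame): u_1 = (0.904 + 0.414) / (1 + 0.904·0.414) = 1.3180/1.3743 = 0.9591.
Compose with the transponder (u' = 0.796 in the escape pod frame): u_2 = (0.796 + 0.959) / (1 + 0.796·0.959) = 1.7551/1.7634 = 0.9953.

β = 0.995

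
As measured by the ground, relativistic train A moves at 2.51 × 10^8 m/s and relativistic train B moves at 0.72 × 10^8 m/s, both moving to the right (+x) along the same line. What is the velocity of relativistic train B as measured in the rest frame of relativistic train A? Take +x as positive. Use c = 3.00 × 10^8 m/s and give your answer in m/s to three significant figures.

-2.24 × 10^8 m/s

β_A = 0.837, β_B = 0.240 (dividing each by c = 3.00 × 10^8 m/s).
Transform to A's frame with the inverse velocity-addition law: u' = (u − v)/(1 − uv/c²), taking u = β_B and v = β_A.
u' = (0.240 − 0.837) / (1 − (0.837)(0.240)) = -0.5967/0.7992 = -0.7466.
u' = -0.7466 × 3.00 × 10^8 m/s.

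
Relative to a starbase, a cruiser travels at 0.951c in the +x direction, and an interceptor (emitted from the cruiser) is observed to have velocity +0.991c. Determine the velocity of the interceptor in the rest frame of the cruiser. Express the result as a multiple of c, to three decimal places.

Invert the composition law: u' = (u − v)/(1 − uv/c²).
u' = (0.991 − 0.951) / (1 − (0.991)(0.951)) = 0.0400/0.0576 = 0.6949.

+0.695c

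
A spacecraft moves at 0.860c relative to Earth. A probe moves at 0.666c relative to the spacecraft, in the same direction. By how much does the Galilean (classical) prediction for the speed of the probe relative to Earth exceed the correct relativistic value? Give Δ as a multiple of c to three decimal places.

Galilean: u_cl = 0.666 + 0.860 = 1.5260.
Relativistic: u_rel = (0.666 + 0.860) / (1 + 0.666·0.860) = 1.5260/1.5728 = 0.9703.
Δ = 1.5260 − 0.9703 = 0.5557.
(The classical prediction exceeds c; the relativistic result does not.)

Δ = 0.556c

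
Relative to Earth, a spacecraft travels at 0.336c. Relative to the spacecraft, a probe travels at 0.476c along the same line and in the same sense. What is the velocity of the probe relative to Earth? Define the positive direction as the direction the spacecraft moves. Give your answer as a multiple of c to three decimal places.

With v = 0.336 and u' = 0.476 (in units of c),
u = (u' + v)/(1 + u'v/c²):
u = (0.476 + 0.336) / (1 + 0.476·0.336) = 0.8120/1.1599 = 0.7000

0.700c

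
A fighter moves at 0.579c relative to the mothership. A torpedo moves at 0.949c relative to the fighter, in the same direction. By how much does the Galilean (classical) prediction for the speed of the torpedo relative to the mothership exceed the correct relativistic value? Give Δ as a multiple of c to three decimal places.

Galilean: u_cl = 0.949 + 0.579 = 1.5280.
Relativistic: u_rel = (0.949 + 0.579) / (1 + 0.949·0.579) = 1.5280/1.5495 = 0.9861.
Δ = 1.5280 − 0.9861 = 0.5419.
(The classical prediction exceeds c; the relativistic result does not.)

Δ = 0.542c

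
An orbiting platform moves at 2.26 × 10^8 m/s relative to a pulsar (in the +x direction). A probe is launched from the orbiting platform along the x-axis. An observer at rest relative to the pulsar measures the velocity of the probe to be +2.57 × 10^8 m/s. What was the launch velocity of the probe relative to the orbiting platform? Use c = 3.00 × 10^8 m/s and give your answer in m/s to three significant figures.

+8.74 × 10^7 m/s

v = 0.753c, u = 0.857c.
Invert the composition law: u' = (u − v)/(1 − uv/c²).
u' = (0.857 − 0.753) / (1 − (0.857)(0.753)) = 0.1033/0.3546 = 0.2914.
u' = 0.2914 × 3.00 × 10^8 m/s.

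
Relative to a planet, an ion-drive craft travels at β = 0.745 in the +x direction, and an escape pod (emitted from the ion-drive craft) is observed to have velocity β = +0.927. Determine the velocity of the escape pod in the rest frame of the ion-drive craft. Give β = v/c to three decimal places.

β = +0.588

Invert the composition law: u' = (u − v)/(1 − uv/c²).
u' = (0.927 − 0.745) / (1 − (0.927)(0.745)) = 0.1820/0.3094 = 0.5883.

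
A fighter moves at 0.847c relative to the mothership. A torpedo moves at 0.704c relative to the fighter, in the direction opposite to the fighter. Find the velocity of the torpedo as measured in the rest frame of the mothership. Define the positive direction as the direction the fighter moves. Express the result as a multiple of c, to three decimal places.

+0.354c

With v = 0.847 and u' = -0.704 (in units of c),
u = (u' + v)/(1 + u'v/c²):
u = (-0.704 + 0.847) / (1 + (-0.704)·0.847) = 0.1430/0.4037 = 0.3542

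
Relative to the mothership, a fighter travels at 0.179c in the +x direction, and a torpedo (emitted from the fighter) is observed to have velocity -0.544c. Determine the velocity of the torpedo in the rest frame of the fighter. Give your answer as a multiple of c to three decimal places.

Invert the composition law: u' = (u − v)/(1 − uv/c²).
u' = (-0.544 − 0.179) / (1 − (-0.544)(0.179)) = -0.7230/1.0974 = -0.6588.

-0.659c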